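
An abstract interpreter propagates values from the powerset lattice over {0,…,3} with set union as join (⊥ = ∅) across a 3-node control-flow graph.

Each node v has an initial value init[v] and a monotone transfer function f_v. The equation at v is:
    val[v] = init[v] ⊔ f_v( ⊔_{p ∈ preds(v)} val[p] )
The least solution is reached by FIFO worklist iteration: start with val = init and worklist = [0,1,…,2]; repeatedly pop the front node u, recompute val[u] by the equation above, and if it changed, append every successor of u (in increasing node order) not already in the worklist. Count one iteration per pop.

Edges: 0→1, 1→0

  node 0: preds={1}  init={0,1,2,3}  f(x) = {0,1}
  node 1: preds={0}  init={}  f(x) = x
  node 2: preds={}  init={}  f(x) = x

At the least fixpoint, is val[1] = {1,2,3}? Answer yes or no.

Iteration log — 4 steps:
  step 1. node 0  ⊔preds={}  new={0,1,2,3}  stable
  step 2. node 1  ⊔preds={0,1,2,3}  new={0,1,2,3}  old={}  +wl: 0
  step 3. node 2  ⊔preds={}  new={}  stable
  step 4. node 0  ⊔preds={0,1,2,3}  new={0,1,2,3}  stable

Least fixpoint reached:
  node 0: {0,1,2,3}
  node 1: {0,1,2,3}
  node 2: {}

no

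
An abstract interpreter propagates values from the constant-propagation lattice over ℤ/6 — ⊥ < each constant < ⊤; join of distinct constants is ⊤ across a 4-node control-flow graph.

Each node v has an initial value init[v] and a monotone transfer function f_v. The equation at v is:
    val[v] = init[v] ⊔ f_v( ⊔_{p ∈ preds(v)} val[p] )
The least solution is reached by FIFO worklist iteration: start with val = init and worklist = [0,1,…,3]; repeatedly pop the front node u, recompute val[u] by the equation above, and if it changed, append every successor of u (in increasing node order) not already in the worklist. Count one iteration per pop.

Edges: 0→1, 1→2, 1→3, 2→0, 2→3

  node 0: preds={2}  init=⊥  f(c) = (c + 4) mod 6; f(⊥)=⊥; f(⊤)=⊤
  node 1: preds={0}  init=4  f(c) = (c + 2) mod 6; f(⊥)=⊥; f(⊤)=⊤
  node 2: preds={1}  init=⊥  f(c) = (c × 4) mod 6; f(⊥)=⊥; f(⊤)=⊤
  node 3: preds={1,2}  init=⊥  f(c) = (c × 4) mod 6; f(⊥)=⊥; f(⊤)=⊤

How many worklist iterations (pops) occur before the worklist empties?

Worklist (6 pops):
  #1 pop 0: in=⊥ → ⊥ (no change)
  #2 pop 1: in=⊥ → 4 (no change)
  #3 pop 2: in=4 → 4 (was ⊥); enqueue [0]
  #4 pop 3: in=4 → 4 (was ⊥); enqueue []
  #5 pop 0: in=4 → 2 (was ⊥); enqueue [1]
  #6 pop 1: in=2 → 4 (no change)

Fixpoint:
  val[0] = 2
  val[1] = 4
  val[2] = 4
  val[3] = 4

6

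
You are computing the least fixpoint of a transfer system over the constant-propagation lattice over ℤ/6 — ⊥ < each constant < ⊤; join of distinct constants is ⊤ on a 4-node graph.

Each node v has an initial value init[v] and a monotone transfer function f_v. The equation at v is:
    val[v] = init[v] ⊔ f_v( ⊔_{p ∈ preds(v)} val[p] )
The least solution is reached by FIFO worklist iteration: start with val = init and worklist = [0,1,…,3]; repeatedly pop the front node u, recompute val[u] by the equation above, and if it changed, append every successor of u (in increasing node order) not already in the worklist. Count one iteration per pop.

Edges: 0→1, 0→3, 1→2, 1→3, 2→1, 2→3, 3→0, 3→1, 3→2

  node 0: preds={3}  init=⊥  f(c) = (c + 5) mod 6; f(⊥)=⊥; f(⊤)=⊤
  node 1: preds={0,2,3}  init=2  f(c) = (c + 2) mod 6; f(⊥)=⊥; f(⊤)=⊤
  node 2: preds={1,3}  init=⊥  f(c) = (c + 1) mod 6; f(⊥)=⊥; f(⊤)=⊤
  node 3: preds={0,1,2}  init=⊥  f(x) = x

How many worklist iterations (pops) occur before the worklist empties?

9

Worklist (9 pops):
  #1 pop 0: in=⊥ → ⊥ (no change)
  #2 pop 1: in=⊥ → 2 (no change)
  #3 pop 2: in=2 → 3 (was ⊥); enqueue [1]
  #4 pop 3: in=⊤ → ⊤ (was ⊥); enqueue [0,2]
  #5 pop 1: in=⊤ → ⊤ (was 2); enqueue [3]
  #6 pop 0: in=⊤ → ⊤ (was ⊥); enqueue [1]
  #7 pop 2: in=⊤ → ⊤ (was 3); enqueue []
  #8 pop 3: in=⊤ → ⊤ (no change)
  #9 pop 1: in=⊤ → ⊤ (no change)

Fixpoint:
  val[0] = ⊤
  val[1] = ⊤
  val[2] = ⊤
  val[3] = ⊤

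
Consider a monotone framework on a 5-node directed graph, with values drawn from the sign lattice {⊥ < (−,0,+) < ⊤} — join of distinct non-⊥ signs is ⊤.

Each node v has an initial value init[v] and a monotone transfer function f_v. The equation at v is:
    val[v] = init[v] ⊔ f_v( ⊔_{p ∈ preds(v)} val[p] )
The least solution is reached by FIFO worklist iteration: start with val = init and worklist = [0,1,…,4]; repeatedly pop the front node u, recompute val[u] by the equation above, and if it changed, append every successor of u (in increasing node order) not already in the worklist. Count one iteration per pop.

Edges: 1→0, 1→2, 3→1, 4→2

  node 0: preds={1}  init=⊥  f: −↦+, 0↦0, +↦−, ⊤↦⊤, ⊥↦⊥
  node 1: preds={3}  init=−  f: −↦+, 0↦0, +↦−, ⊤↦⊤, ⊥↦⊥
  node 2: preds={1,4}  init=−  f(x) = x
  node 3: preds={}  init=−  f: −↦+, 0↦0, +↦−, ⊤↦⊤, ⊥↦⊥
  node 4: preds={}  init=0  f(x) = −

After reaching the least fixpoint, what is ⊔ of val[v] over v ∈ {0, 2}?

⊤

Worklist (7 pops):
  #1 pop 0: in=− → + (was ⊥); enqueue []
  #2 pop 1: in=− → ⊤ (was −); enqueue [0]
  #3 pop 2: in=⊤ → ⊤ (was −); enqueue []
  #4 pop 3: in=⊥ → − (no change)
  #5 pop 4: in=⊥ → ⊤ (was 0); enqueue [2]
  #6 pop 0: in=⊤ → ⊤ (was +); enqueue []
  #7 pop 2: in=⊤ → ⊤ (no change)

Fixpoint:
  val[0] = ⊤
  val[1] = ⊤
  val[2] = ⊤
  val[3] = −
  val[4] = ⊤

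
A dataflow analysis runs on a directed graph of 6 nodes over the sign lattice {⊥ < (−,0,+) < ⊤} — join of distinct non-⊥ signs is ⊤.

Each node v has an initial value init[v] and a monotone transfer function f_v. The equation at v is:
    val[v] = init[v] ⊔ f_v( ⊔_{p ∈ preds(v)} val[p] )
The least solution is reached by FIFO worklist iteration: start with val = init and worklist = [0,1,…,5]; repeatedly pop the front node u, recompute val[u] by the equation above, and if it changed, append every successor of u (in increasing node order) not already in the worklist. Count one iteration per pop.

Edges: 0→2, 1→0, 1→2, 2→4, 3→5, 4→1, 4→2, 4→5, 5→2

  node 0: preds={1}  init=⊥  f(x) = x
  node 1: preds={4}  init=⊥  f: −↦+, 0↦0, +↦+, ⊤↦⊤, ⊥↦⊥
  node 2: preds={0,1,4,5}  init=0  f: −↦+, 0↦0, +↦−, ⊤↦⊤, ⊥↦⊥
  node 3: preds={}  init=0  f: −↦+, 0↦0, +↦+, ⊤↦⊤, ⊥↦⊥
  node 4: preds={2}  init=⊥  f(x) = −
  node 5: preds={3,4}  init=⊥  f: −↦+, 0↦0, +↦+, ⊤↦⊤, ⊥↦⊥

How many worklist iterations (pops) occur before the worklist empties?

Iteration log — 11 steps:
  step 1. node 0  ⊔preds=⊥  new=⊥  stable
  step 2. node 1  ⊔preds=⊥  new=⊥  stable
  step 3. node 2  ⊔preds=⊥  new=0  stable
  step 4. node 3  ⊔preds=⊥  new=0  stable
  step 5. node 4  ⊔preds=0  new=−  old=⊥  +wl: 1,2
  step 6. node 5  ⊔preds=⊤  new=⊤  old=⊥  +wl: 
  step 7. node 1  ⊔preds=−  new=+  old=⊥  +wl: 0
  step 8. node 2  ⊔preds=⊤  new=⊤  old=0  +wl: 4
  step 9. node 0  ⊔preds=+  new=+  old=⊥  +wl: 2
  step 10. node 4  ⊔preds=⊤  new=−  stable
  step 11. node 2  ⊔preds=⊤  new=⊤  stable

Least fixpoint reached:
  node 0: +
  node 1: +
  node 2: ⊤
  node 3: 0
  node 4: −
  node 5: ⊤

11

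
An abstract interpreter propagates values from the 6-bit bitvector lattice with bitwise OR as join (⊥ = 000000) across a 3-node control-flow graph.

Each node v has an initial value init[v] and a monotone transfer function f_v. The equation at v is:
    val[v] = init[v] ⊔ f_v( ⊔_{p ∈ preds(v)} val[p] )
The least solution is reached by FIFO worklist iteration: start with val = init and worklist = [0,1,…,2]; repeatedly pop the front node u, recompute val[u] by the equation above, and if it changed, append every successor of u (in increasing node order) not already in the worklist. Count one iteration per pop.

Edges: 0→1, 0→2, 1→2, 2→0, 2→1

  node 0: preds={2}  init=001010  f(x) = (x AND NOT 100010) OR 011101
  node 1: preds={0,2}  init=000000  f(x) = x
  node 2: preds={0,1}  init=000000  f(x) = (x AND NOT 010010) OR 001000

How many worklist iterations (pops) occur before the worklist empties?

Worklist (5 pops):
  #1 pop 0: in=000000 → 011111 (was 001010); enqueue []
  #2 pop 1: in=011111 → 011111 (was 000000); enqueue []
  #3 pop 2: in=011111 → 001101 (was 000000); enqueue [0,1]
  #4 pop 0: in=001101 → 011111 (no change)
  #5 pop 1: in=011111 → 011111 (no change)

Fixpoint:
  val[0] = 011111
  val[1] = 011111
  val[2] = 001101

5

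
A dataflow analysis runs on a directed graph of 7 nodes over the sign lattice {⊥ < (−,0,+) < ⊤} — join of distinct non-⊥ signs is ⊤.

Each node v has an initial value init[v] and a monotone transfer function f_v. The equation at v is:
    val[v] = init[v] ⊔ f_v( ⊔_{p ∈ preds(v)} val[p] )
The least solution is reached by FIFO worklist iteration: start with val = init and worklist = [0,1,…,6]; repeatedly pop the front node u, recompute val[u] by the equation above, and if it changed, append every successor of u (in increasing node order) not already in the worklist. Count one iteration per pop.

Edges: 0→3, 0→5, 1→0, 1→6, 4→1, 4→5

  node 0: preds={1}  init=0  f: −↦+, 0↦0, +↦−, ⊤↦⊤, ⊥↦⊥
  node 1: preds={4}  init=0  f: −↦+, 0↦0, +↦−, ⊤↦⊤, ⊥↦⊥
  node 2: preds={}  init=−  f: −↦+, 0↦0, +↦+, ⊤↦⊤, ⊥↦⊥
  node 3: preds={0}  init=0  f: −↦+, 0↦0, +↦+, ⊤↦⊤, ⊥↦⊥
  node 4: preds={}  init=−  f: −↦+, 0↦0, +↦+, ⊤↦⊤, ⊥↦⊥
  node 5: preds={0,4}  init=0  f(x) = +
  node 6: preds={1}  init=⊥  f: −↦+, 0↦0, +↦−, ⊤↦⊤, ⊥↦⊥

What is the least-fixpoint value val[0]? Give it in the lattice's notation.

Trace (10 dequeues):
  [1] u=0 | in 0 | out 0 | ==
  [2] u=1 | in − | out ⊤ | prev 0 | push {0}
  [3] u=2 | in ⊥ | out − | ==
  [4] u=3 | in 0 | out 0 | ==
  [5] u=4 | in ⊥ | out − | ==
  [6] u=5 | in ⊤ | out ⊤ | prev 0 | push {}
  [7] u=6 | in ⊤ | out ⊤ | prev ⊥ | push {}
  [8] u=0 | in ⊤ | out ⊤ | prev 0 | push {3,5}
  [9] u=3 | in ⊤ | out ⊤ | prev 0 | push {}
  [10] u=5 | in ⊤ | out ⊤ | ==

Converged values:
  [0] ⊤
  [1] ⊤
  [2] −
  [3] ⊤
  [4] −
  [5] ⊤
  [6] ⊤

⊤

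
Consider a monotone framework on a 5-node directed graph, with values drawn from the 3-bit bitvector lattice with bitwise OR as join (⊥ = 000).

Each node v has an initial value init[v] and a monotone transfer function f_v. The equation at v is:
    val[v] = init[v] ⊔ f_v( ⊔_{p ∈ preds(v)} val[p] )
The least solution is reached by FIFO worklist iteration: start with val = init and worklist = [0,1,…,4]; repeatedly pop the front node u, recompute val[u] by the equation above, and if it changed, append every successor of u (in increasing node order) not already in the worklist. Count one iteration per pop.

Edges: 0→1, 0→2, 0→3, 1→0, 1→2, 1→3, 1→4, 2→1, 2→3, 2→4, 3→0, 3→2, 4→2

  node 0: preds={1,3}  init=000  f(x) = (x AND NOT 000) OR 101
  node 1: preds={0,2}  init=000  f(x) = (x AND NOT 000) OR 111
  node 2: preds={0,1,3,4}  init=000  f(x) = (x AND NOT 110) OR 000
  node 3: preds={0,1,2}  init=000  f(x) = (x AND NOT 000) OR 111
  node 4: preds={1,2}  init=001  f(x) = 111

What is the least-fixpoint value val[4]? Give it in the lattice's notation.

Trace (9 dequeues):
  [1] u=0 | in 000 | out 101 | prev 000 | push {}
  [2] u=1 | in 101 | out 111 | prev 000 | push {0}
  [3] u=2 | in 111 | out 001 | prev 000 | push {1}
  [4] u=3 | in 111 | out 111 | prev 000 | push {2}
  [5] u=4 | in 111 | out 111 | prev 001 | push {}
  [6] u=0 | in 111 | out 111 | prev 101 | push {3}
  [7] u=1 | in 111 | out 111 | ==
  [8] u=2 | in 111 | out 001 | ==
  [9] u=3 | in 111 | out 111 | ==

Converged values:
  [0] 111
  [1] 111
  [2] 001
  [3] 111
  [4] 111

111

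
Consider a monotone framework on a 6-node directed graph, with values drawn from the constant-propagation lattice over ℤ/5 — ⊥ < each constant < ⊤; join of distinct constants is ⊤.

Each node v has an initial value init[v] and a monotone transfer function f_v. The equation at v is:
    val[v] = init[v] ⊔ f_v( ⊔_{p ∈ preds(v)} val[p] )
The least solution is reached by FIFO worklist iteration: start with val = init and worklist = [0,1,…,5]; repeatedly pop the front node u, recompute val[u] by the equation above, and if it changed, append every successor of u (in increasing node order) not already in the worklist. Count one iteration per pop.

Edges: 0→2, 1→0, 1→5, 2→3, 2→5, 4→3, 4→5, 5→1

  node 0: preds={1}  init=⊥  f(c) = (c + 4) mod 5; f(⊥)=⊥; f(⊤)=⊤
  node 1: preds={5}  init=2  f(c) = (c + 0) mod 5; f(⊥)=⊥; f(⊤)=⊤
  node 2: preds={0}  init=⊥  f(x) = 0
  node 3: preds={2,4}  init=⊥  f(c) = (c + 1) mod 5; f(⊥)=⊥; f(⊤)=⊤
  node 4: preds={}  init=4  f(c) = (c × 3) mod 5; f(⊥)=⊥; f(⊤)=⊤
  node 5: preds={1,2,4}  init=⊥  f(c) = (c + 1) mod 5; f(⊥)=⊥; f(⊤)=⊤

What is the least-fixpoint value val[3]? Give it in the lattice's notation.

⊤

Trace (10 dequeues):
  [1] u=0 | in 2 | out 1 | prev ⊥ | push {}
  [2] u=1 | in ⊥ | out 2 | ==
  [3] u=2 | in 1 | out 0 | prev ⊥ | push {}
  [4] u=3 | in ⊤ | out ⊤ | prev ⊥ | push {}
  [5] u=4 | in ⊥ | out 4 | ==
  [6] u=5 | in ⊤ | out ⊤ | prev ⊥ | push {1}
  [7] u=1 | in ⊤ | out ⊤ | prev 2 | push {0,5}
  [8] u=0 | in ⊤ | out ⊤ | prev 1 | push {2}
  [9] u=5 | in ⊤ | out ⊤ | ==
  [10] u=2 | in ⊤ | out 0 | ==

Converged values:
  [0] ⊤
  [1] ⊤
  [2] 0
  [3] ⊤
  [4] 4
  [5] ⊤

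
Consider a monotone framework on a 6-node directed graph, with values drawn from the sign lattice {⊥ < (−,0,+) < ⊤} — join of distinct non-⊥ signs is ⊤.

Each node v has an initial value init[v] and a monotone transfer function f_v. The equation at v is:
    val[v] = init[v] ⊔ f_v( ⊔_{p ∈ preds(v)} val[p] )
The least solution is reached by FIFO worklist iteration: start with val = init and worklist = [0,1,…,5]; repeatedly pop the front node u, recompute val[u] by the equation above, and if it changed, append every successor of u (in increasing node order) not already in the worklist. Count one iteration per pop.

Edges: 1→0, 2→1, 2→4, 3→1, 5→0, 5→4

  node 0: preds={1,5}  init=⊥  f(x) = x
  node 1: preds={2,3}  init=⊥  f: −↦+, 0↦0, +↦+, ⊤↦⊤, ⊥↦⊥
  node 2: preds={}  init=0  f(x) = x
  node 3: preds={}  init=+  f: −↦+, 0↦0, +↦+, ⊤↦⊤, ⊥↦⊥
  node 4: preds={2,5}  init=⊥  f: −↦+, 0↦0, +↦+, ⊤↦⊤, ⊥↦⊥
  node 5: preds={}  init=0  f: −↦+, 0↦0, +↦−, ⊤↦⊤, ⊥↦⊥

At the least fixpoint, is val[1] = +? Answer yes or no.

no

Worklist (7 pops):
  #1 pop 0: in=0 → 0 (was ⊥); enqueue []
  #2 pop 1: in=⊤ → ⊤ (was ⊥); enqueue [0]
  #3 pop 2: in=⊥ → 0 (no change)
  #4 pop 3: in=⊥ → + (no change)
  #5 pop 4: in=0 → 0 (was ⊥); enqueue []
  #6 pop 5: in=⊥ → 0 (no change)
  #7 pop 0: in=⊤ → ⊤ (was 0); enqueue []

Fixpoint:
  val[0] = ⊤
  val[1] = ⊤
  val[2] = 0
  val[3] = +
  val[4] = 0
  val[5] = 0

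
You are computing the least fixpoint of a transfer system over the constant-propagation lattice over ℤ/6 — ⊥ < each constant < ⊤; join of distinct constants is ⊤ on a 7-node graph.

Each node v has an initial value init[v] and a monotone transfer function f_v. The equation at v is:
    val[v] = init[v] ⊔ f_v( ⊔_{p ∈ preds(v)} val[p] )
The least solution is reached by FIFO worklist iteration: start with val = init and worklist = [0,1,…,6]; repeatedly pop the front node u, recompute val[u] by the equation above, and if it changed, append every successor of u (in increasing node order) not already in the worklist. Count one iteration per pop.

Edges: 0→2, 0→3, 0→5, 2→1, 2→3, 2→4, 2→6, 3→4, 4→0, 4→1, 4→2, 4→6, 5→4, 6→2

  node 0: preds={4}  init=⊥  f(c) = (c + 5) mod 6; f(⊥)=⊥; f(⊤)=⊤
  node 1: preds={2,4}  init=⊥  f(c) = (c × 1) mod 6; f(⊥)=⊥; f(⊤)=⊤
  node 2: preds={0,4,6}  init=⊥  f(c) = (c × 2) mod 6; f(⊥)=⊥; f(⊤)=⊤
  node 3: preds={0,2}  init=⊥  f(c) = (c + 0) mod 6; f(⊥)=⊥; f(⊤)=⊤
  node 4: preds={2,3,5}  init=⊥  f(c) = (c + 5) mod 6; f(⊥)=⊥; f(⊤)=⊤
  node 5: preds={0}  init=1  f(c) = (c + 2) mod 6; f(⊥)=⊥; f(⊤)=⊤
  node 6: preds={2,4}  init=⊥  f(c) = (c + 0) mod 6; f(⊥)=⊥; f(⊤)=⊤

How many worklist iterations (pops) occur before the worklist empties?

Worklist (21 pops):
  #1 pop 0: in=⊥ → ⊥ (no change)
  #2 pop 1: in=⊥ → ⊥ (no change)
  #3 pop 2: in=⊥ → ⊥ (no change)
  #4 pop 3: in=⊥ → ⊥ (no change)
  #5 pop 4: in=1 → 0 (was ⊥); enqueue [0,1,2]
  #6 pop 5: in=⊥ → 1 (no change)
  #7 pop 6: in=0 → 0 (was ⊥); enqueue []
  #8 pop 0: in=0 → 5 (was ⊥); enqueue [3,5]
  #9 pop 1: in=0 → 0 (was ⊥); enqueue []
  #10 pop 2: in=⊤ → ⊤ (was ⊥); enqueue [1,4,6]
  #11 pop 3: in=⊤ → ⊤ (was ⊥); enqueue []
  #12 pop 5: in=5 → 1 (no change)
  #13 pop 1: in=⊤ → ⊤ (was 0); enqueue []
  #14 pop 4: in=⊤ → ⊤ (was 0); enqueue [0,1,2]
  #15 pop 6: in=⊤ → ⊤ (was 0); enqueue []
  #16 pop 0: in=⊤ → ⊤ (was 5); enqueue [3,5]
  #17 pop 1: in=⊤ → ⊤ (no change)
  #18 pop 2: in=⊤ → ⊤ (no change)
  #19 pop 3: in=⊤ → ⊤ (no change)
  #20 pop 5: in=⊤ → ⊤ (was 1); enqueue [4]
  #21 pop 4: in=⊤ → ⊤ (no change)

Fixpoint:
  val[0] = ⊤
  val[1] = ⊤
  val[2] = ⊤
  val[3] = ⊤
  val[4] = ⊤
  val[5] = ⊤
  val[6] = ⊤

21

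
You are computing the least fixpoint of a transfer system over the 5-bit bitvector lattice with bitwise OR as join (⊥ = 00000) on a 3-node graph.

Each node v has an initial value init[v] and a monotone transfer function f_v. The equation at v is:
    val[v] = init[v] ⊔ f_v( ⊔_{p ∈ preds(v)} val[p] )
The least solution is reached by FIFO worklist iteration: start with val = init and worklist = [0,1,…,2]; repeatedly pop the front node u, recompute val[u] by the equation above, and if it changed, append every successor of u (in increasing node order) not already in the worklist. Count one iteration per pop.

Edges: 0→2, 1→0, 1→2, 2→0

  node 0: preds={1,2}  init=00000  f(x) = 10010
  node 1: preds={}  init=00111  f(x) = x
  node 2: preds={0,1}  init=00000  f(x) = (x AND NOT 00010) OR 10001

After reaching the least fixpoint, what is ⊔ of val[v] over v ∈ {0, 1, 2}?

10111

Worklist (4 pops):
  #1 pop 0: in=00111 → 10010 (was 00000); enqueue []
  #2 pop 1: in=00000 → 00111 (no change)
  #3 pop 2: in=10111 → 10101 (was 00000); enqueue [0]
  #4 pop 0: in=10111 → 10010 (no change)

Fixpoint:
  val[0] = 10010
  val[1] = 00111
  val[2] = 10101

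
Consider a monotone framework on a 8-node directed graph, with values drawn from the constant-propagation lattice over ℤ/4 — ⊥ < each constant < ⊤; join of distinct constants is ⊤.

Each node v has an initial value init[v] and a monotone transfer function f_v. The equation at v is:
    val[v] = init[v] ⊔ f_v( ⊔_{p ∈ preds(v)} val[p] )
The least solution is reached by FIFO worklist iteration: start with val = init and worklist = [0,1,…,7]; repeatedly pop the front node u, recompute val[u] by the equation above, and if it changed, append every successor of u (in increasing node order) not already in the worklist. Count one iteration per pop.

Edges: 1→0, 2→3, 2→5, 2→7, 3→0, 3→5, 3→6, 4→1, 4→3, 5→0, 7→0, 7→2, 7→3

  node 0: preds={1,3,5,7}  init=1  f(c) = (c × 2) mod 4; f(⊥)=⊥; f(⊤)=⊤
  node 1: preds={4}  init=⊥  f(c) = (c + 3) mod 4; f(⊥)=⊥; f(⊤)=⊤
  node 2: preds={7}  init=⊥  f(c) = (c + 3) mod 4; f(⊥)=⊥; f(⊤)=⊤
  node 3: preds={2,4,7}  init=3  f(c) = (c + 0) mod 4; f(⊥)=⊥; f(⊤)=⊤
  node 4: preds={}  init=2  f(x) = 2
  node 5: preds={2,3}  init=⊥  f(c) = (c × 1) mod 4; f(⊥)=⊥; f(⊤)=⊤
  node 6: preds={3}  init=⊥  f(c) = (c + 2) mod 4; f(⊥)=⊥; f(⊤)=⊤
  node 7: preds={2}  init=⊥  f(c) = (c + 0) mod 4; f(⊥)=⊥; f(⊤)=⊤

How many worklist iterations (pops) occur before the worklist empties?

9

Worklist (9 pops):
  #1 pop 0: in=3 → ⊤ (was 1); enqueue []
  #2 pop 1: in=2 → 1 (was ⊥); enqueue [0]
  #3 pop 2: in=⊥ → ⊥ (no change)
  #4 pop 3: in=2 → ⊤ (was 3); enqueue []
  #5 pop 4: in=⊥ → 2 (no change)
  #6 pop 5: in=⊤ → ⊤ (was ⊥); enqueue []
  #7 pop 6: in=⊤ → ⊤ (was ⊥); enqueue []
  #8 pop 7: in=⊥ → ⊥ (no change)
  #9 pop 0: in=⊤ → ⊤ (no change)

Fixpoint:
  val[0] = ⊤
  val[1] = 1
  val[2] = ⊥
  val[3] = ⊤
  val[4] = 2
  val[5] = ⊤
  val[6] = ⊤
  val[7] = ⊥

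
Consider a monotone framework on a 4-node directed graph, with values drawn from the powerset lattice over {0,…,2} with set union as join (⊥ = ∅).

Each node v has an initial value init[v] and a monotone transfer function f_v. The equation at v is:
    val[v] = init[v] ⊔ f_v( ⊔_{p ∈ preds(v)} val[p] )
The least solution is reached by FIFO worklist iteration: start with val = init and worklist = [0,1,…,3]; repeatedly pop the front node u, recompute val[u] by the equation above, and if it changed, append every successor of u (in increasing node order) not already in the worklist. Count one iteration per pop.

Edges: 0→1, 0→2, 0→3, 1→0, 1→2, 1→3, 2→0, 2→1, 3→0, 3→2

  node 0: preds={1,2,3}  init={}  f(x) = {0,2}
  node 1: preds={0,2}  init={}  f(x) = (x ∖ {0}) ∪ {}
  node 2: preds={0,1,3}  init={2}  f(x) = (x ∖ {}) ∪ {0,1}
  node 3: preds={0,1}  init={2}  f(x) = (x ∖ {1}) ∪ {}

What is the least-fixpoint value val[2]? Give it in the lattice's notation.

{0,1,2}

Iteration log — 9 steps:
  step 1. node 0  ⊔preds={2}  new={0,2}  old={}  +wl: 
  step 2. node 1  ⊔preds={0,2}  new={2}  old={}  +wl: 0
  step 3. node 2  ⊔preds={0,2}  new={0,1,2}  old={2}  +wl: 1
  step 4. node 3  ⊔preds={0,2}  new={0,2}  old={2}  +wl: 2
  step 5. node 0  ⊔preds={0,1,2}  new={0,2}  stable
  step 6. node 1  ⊔preds={0,1,2}  new={1,2}  old={2}  +wl: 0,3
  step 7. node 2  ⊔preds={0,1,2}  new={0,1,2}  stable
  step 8. node 0  ⊔preds={0,1,2}  new={0,2}  stable
  step 9. node 3  ⊔preds={0,1,2}  new={0,2}  stable

Least fixpoint reached:
  node 0: {0,2}
  node 1: {1,2}
  node 2: {0,1,2}
  node 3: {0,2}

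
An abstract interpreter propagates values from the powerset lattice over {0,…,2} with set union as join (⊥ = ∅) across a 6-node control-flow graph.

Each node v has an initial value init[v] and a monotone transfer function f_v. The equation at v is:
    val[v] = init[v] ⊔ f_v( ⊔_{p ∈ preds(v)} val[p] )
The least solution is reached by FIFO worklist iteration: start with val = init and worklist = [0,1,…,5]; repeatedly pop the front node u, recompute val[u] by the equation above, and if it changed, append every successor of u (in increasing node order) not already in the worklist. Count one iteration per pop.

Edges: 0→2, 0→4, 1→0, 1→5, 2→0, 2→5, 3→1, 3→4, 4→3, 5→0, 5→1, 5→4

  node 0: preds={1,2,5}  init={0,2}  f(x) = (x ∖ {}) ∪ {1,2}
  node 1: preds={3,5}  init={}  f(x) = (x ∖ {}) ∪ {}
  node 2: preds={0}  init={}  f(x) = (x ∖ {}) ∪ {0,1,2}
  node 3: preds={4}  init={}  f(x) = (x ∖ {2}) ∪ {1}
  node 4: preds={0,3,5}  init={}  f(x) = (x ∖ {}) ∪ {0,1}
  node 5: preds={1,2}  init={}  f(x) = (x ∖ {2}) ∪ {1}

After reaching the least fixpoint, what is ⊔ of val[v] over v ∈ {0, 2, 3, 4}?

{0,1,2}

Iteration log — 13 steps:
  step 1. node 0  ⊔preds={}  new={0,1,2}  old={0,2}  +wl: 
  step 2. node 1  ⊔preds={}  new={}  stable
  step 3. node 2  ⊔preds={0,1,2}  new={0,1,2}  old={}  +wl: 0
  step 4. node 3  ⊔preds={}  new={1}  old={}  +wl: 1
  step 5. node 4  ⊔preds={0,1,2}  new={0,1,2}  old={}  +wl: 3
  step 6. node 5  ⊔preds={0,1,2}  new={0,1}  old={}  +wl: 4
  step 7. node 0  ⊔preds={0,1,2}  new={0,1,2}  stable
  step 8. node 1  ⊔preds={0,1}  new={0,1}  old={}  +wl: 0,5
  step 9. node 3  ⊔preds={0,1,2}  new={0,1}  old={1}  +wl: 1
  step 10. node 4  ⊔preds={0,1,2}  new={0,1,2}  stable
  step 11. node 0  ⊔preds={0,1,2}  new={0,1,2}  stable
  step 12. node 5  ⊔preds={0,1,2}  new={0,1}  stable
  step 13. node 1  ⊔preds={0,1}  new={0,1}  stable

Least fixpoint reached:
  node 0: {0,1,2}
  node 1: {0,1}
  node 2: {0,1,2}
  node 3: {0,1}
  node 4: {0,1,2}
  node 5: {0,1}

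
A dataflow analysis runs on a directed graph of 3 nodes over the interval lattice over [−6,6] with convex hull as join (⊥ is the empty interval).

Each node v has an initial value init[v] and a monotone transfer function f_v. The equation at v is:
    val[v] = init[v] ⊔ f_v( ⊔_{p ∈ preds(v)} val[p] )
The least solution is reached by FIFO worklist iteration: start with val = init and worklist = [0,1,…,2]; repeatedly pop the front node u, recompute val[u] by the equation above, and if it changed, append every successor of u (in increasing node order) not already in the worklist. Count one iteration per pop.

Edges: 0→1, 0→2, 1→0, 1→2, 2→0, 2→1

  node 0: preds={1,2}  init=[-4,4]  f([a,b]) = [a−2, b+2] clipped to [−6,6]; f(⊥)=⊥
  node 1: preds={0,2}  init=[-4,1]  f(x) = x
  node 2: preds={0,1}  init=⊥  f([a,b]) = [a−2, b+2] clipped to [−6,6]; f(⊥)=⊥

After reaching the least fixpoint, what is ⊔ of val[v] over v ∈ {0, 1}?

[-6,6]

Worklist (7 pops):
  #1 pop 0: in=[-4,1] → [-6,4] (was [-4,4]); enqueue []
  #2 pop 1: in=[-6,4] → [-6,4] (was [-4,1]); enqueue [0]
  #3 pop 2: in=[-6,4] → [-6,6] (was ⊥); enqueue [1]
  #4 pop 0: in=[-6,6] → [-6,6] (was [-6,4]); enqueue [2]
  #5 pop 1: in=[-6,6] → [-6,6] (was [-6,4]); enqueue [0]
  #6 pop 2: in=[-6,6] → [-6,6] (no change)
  #7 pop 0: in=[-6,6] → [-6,6] (no change)

Fixpoint:
  val[0] = [-6,6]
  val[1] = [-6,6]
  val[2] = [-6,6]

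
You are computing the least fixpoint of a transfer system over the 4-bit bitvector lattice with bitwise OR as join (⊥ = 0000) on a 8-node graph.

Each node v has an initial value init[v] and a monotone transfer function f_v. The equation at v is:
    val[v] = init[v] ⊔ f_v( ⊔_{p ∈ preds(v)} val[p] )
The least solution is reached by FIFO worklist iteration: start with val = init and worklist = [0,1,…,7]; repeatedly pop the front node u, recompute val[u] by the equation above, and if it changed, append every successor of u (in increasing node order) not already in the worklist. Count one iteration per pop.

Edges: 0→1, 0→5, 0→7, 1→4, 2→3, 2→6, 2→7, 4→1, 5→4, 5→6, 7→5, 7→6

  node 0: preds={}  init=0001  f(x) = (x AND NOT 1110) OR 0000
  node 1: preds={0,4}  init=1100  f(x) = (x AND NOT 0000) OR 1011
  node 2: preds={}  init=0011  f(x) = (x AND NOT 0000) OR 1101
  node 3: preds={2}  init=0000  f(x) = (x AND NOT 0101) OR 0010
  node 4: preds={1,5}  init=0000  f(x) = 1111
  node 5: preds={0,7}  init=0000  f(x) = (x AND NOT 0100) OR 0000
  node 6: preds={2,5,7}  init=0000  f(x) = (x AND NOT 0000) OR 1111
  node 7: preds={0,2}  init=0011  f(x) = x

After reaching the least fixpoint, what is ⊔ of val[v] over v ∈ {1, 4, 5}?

1111

Trace (13 dequeues):
  [1] u=0 | in 0000 | out 0001 | ==
  [2] u=1 | in 0001 | out 1111 | prev 1100 | push {}
  [3] u=2 | in 0000 | out 1111 | prev 0011 | push {}
  [4] u=3 | in 1111 | out 1010 | prev 0000 | push {}
  [5] u=4 | in 1111 | out 1111 | prev 0000 | push {1}
  [6] u=5 | in 0011 | out 0011 | prev 0000 | push {4}
  [7] u=6 | in 1111 | out 1111 | prev 0000 | push {}
  [8] u=7 | in 1111 | out 1111 | prev 0011 | push {5,6}
  [9] u=1 | in 1111 | out 1111 | ==
  [10] u=4 | in 1111 | out 1111 | ==
  [11] u=5 | in 1111 | out 1011 | prev 0011 | push {4}
  [12] u=6 | in 1111 | out 1111 | ==
  [13] u=4 | in 1111 | out 1111 | ==

Converged values:
  [0] 0001
  [1] 1111
  [2] 1111
  [3] 1010
  [4] 1111
  [5] 1011
  [6] 1111
  [7] 1111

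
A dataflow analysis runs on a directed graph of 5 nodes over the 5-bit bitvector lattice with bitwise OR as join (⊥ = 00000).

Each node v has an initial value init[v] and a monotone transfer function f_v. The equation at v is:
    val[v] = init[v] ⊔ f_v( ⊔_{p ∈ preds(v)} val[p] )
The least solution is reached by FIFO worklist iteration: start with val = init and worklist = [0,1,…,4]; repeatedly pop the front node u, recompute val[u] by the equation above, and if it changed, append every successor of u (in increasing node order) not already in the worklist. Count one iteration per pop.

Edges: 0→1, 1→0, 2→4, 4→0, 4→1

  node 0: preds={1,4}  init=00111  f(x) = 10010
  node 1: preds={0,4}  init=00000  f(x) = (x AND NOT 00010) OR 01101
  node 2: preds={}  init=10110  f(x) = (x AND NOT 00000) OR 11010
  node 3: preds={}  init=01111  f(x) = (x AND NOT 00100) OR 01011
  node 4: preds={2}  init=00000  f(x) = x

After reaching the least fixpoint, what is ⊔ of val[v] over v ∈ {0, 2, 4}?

Trace (7 dequeues):
  [1] u=0 | in 00000 | out 10111 | prev 00111 | push {}
  [2] u=1 | in 10111 | out 11101 | prev 00000 | push {0}
  [3] u=2 | in 00000 | out 11110 | prev 10110 | push {}
  [4] u=3 | in 00000 | out 01111 | ==
  [5] u=4 | in 11110 | out 11110 | prev 00000 | push {1}
  [6] u=0 | in 11111 | out 10111 | ==
  [7] u=1 | in 11111 | out 11101 | ==

Converged values:
  [0] 10111
  [1] 11101
  [2] 11110
  [3] 01111
  [4] 11110

11111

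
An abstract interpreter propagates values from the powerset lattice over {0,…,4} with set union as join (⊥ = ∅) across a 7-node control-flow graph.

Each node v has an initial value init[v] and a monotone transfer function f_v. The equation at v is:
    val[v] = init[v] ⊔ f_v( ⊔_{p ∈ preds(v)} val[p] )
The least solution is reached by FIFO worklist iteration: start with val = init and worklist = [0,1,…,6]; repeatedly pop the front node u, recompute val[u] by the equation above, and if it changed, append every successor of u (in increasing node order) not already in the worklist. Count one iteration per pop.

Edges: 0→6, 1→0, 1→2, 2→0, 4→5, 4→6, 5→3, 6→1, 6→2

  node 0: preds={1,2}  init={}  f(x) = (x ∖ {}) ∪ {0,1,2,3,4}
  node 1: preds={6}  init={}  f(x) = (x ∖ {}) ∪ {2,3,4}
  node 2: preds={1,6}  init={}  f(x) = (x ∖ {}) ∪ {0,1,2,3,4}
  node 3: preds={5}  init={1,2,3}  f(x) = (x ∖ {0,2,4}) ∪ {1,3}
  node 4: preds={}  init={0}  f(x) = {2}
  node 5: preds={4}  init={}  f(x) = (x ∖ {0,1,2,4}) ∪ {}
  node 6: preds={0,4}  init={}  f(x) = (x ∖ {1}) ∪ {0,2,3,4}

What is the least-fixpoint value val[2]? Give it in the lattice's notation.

Worklist (11 pops):
  #1 pop 0: in={} → {0,1,2,3,4} (was {}); enqueue []
  #2 pop 1: in={} → {2,3,4} (was {}); enqueue [0]
  #3 pop 2: in={2,3,4} → {0,1,2,3,4} (was {}); enqueue []
  #4 pop 3: in={} → {1,2,3} (no change)
  #5 pop 4: in={} → {0,2} (was {0}); enqueue []
  #6 pop 5: in={0,2} → {} (no change)
  #7 pop 6: in={0,1,2,3,4} → {0,2,3,4} (was {}); enqueue [1,2]
  #8 pop 0: in={0,1,2,3,4} → {0,1,2,3,4} (no change)
  #9 pop 1: in={0,2,3,4} → {0,2,3,4} (was {2,3,4}); enqueue [0]
  #10 pop 2: in={0,2,3,4} → {0,1,2,3,4} (no change)
  #11 pop 0: in={0,1,2,3,4} → {0,1,2,3,4} (no change)

Fixpoint:
  val[0] = {0,1,2,3,4}
  val[1] = {0,2,3,4}
  val[2] = {0,1,2,3,4}
  val[3] = {1,2,3}
  val[4] = {0,2}
  val[5] = {}
  val[6] = {0,2,3,4}

{0,1,2,3,4}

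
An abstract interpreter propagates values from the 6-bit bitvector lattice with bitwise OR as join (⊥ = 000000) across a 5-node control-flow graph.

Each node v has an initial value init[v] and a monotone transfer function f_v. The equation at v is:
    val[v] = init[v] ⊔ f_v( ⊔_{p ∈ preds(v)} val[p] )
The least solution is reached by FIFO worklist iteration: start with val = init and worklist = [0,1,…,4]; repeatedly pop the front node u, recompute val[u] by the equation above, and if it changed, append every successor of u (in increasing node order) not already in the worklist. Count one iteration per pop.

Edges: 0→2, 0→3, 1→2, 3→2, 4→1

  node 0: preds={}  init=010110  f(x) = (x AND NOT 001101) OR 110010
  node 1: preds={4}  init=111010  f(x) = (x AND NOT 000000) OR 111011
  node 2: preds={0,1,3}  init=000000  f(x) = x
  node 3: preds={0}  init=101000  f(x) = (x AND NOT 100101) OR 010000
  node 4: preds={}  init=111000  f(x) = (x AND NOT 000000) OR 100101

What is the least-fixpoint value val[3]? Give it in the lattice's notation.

111010

Worklist (8 pops):
  #1 pop 0: in=000000 → 110110 (was 010110); enqueue []
  #2 pop 1: in=111000 → 111011 (was 111010); enqueue []
  #3 pop 2: in=111111 → 111111 (was 000000); enqueue []
  #4 pop 3: in=110110 → 111010 (was 101000); enqueue [2]
  #5 pop 4: in=000000 → 111101 (was 111000); enqueue [1]
  #6 pop 2: in=111111 → 111111 (no change)
  #7 pop 1: in=111101 → 111111 (was 111011); enqueue [2]
  #8 pop 2: in=111111 → 111111 (no change)

Fixpoint:
  val[0] = 110110
  val[1] = 111111
  val[2] = 111111
  val[3] = 111010
  val[4] = 111101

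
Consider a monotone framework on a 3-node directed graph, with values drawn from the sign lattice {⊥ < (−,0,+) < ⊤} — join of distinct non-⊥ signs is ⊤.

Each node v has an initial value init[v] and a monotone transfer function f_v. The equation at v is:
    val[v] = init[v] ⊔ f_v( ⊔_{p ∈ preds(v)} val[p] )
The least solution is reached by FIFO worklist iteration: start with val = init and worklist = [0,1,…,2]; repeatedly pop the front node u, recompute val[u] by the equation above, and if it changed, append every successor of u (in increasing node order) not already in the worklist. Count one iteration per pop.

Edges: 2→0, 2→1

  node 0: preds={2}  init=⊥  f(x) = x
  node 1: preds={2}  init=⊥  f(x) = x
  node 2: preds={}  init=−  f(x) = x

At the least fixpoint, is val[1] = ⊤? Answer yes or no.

Worklist (3 pops):
  #1 pop 0: in=− → − (was ⊥); enqueue []
  #2 pop 1: in=− → − (was ⊥); enqueue []
  #3 pop 2: in=⊥ → − (no change)

Fixpoint:
  val[0] = −
  val[1] = −
  val[2] = −

no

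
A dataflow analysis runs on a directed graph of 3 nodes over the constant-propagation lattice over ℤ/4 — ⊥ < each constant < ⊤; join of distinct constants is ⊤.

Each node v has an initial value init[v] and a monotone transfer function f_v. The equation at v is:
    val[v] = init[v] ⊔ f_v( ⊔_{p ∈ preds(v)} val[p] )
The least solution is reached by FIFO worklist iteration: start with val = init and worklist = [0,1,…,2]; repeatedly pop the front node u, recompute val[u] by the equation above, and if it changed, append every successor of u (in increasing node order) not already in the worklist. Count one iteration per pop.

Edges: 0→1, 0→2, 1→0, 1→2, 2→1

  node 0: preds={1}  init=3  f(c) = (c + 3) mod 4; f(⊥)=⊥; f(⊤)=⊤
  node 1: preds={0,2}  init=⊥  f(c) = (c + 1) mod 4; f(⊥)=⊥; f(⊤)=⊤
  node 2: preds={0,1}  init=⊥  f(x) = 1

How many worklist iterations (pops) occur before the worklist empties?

Worklist (8 pops):
  #1 pop 0: in=⊥ → 3 (no change)
  #2 pop 1: in=3 → 0 (was ⊥); enqueue [0]
  #3 pop 2: in=⊤ → 1 (was ⊥); enqueue [1]
  #4 pop 0: in=0 → 3 (no change)
  #5 pop 1: in=⊤ → ⊤ (was 0); enqueue [0,2]
  #6 pop 0: in=⊤ → ⊤ (was 3); enqueue [1]
  #7 pop 2: in=⊤ → 1 (no change)
  #8 pop 1: in=⊤ → ⊤ (no change)

Fixpoint:
  val[0] = ⊤
  val[1] = ⊤
  val[2] = 1

8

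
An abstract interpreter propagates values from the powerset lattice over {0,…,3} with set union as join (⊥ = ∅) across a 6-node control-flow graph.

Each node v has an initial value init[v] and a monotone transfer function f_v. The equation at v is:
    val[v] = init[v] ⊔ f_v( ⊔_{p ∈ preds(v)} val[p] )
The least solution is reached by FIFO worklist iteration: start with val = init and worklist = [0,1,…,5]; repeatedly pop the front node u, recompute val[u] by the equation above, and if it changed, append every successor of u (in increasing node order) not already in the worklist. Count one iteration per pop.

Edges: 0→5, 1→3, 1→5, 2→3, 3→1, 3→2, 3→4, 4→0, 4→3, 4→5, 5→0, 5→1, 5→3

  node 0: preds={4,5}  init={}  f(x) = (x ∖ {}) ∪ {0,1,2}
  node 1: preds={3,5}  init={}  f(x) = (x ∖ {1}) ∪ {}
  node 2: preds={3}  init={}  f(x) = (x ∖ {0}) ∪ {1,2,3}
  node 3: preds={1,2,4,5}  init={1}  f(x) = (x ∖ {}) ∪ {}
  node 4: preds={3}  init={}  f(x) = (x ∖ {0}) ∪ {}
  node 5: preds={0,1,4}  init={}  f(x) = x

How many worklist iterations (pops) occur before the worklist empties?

Iteration log — 14 steps:
  step 1. node 0  ⊔preds={}  new={0,1,2}  old={}  +wl: 
  step 2. node 1  ⊔preds={1}  new={}  stable
  step 3. node 2  ⊔preds={1}  new={1,2,3}  old={}  +wl: 
  step 4. node 3  ⊔preds={1,2,3}  new={1,2,3}  old={1}  +wl: 1,2
  step 5. node 4  ⊔preds={1,2,3}  new={1,2,3}  old={}  +wl: 0,3
  step 6. node 5  ⊔preds={0,1,2,3}  new={0,1,2,3}  old={}  +wl: 
  step 7. node 1  ⊔preds={0,1,2,3}  new={0,2,3}  old={}  +wl: 5
  step 8. node 2  ⊔preds={1,2,3}  new={1,2,3}  stable
  step 9. node 0  ⊔preds={0,1,2,3}  new={0,1,2,3}  old={0,1,2}  +wl: 
  step 10. node 3  ⊔preds={0,1,2,3}  new={0,1,2,3}  old={1,2,3}  +wl: 1,2,4
  step 11. node 5  ⊔preds={0,1,2,3}  new={0,1,2,3}  stable
  step 12. node 1  ⊔preds={0,1,2,3}  new={0,2,3}  stable
  step 13. node 2  ⊔preds={0,1,2,3}  new={1,2,3}  stable
  step 14. node 4  ⊔preds={0,1,2,3}  new={1,2,3}  stable

Least fixpoint reached:
  node 0: {0,1,2,3}
  node 1: {0,2,3}
  node 2: {1,2,3}
  node 3: {0,1,2,3}
  node 4: {1,2,3}
  node 5: {0,1,2,3}

14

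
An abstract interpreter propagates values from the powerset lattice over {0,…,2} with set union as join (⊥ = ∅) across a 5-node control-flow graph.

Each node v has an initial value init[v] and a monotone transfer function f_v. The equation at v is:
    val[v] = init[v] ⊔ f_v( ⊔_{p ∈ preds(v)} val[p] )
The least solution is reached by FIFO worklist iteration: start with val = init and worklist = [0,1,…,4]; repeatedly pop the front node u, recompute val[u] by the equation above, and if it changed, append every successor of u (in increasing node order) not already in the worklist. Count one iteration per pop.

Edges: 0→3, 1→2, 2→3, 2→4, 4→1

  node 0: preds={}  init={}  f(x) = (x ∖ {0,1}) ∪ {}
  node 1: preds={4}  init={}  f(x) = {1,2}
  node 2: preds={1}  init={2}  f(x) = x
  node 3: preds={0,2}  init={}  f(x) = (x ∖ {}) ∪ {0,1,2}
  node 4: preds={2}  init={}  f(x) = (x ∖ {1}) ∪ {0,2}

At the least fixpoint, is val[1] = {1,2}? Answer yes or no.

yes

Trace (6 dequeues):
  [1] u=0 | in {} | out {} | ==
  [2] u=1 | in {} | out {1,2} | prev {} | push {}
  [3] u=2 | in {1,2} | out {1,2} | prev {2} | push {}
  [4] u=3 | in {1,2} | out {0,1,2} | prev {} | push {}
  [5] u=4 | in {1,2} | out {0,2} | prev {} | push {1}
  [6] u=1 | in {0,2} | out {1,2} | ==

Converged values:
  [0] {}
  [1] {1,2}
  [2] {1,2}
  [3] {0,1,2}
  [4] {0,2}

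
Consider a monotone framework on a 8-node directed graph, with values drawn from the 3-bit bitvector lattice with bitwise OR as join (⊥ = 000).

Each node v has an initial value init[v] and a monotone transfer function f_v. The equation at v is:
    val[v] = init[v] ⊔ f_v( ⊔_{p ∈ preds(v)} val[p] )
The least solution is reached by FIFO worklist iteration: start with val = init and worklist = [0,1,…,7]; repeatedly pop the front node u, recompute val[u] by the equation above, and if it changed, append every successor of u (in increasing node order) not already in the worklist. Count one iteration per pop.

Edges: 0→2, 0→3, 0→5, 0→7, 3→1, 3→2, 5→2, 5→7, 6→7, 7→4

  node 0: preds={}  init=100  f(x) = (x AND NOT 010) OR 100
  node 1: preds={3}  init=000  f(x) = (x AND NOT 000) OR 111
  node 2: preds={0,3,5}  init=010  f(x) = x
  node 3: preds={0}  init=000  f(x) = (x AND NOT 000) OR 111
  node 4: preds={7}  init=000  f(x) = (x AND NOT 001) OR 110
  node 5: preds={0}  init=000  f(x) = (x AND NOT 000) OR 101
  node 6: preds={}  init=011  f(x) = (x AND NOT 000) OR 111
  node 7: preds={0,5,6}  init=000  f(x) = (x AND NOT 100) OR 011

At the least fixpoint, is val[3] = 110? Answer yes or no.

Worklist (11 pops):
  #1 pop 0: in=000 → 100 (no change)
  #2 pop 1: in=000 → 111 (was 000); enqueue []
  #3 pop 2: in=100 → 110 (was 010); enqueue []
  #4 pop 3: in=100 → 111 (was 000); enqueue [1,2]
  #5 pop 4: in=000 → 110 (was 000); enqueue []
  #6 pop 5: in=100 → 101 (was 000); enqueue []
  #7 pop 6: in=000 → 111 (was 011); enqueue []
  #8 pop 7: in=111 → 011 (was 000); enqueue [4]
  #9 pop 1: in=111 → 111 (no change)
  #10 pop 2: in=111 → 111 (was 110); enqueue []
  #11 pop 4: in=011 → 110 (no change)

Fixpoint:
  val[0] = 100
  val[1] = 111
  val[2] = 111
  val[3] = 111
  val[4] = 110
  val[5] = 101
  val[6] = 111
  val[7] = 011

no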